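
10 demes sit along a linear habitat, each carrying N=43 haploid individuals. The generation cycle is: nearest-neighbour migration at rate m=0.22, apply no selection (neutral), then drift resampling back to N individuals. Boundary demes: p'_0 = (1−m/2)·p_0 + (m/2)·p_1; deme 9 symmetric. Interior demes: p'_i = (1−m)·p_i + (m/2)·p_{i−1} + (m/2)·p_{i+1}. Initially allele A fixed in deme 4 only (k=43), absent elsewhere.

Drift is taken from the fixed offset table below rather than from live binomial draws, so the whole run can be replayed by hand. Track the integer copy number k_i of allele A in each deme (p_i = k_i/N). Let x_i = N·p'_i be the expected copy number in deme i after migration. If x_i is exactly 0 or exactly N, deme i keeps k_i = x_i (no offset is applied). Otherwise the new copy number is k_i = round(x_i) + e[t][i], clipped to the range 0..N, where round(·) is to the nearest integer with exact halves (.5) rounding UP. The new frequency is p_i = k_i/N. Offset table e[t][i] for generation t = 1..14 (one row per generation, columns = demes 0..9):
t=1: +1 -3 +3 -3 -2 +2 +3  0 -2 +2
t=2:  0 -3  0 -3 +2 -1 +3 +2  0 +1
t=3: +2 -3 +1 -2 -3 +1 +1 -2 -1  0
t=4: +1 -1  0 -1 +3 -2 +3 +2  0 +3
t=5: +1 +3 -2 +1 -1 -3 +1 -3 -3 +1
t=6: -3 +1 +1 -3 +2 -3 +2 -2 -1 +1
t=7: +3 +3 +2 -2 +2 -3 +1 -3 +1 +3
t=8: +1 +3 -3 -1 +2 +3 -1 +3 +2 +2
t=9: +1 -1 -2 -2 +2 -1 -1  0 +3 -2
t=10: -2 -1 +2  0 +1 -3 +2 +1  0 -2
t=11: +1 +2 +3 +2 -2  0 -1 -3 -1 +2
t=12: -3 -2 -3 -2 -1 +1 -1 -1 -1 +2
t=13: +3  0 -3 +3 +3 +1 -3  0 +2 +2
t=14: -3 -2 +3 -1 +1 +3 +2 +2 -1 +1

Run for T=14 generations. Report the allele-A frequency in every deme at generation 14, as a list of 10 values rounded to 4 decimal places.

[0.0233, 0.0465, 0.0930, 0.1395, 0.2326, 0.2558, 0.1163, 0.0698, 0.0465, 0.1628]

t=0: k=[0 0 0 0 43 0 0 0 0 0]
t=1: x=[0.0000 0.0000 0.0000 4.7300 33.5400 4.7300 0.0000 0.0000 0.0000 0.0000] k=[0 0 0 2 32 7 0 0 0 0]
t=2: x=[0.0000 0.0000 0.2200 5.0800 25.9500 8.9800 0.7700 0.0000 0.0000 0.0000] k=[0 0 0 2 28 8 4 0 0 0]
t=3: x=[0.0000 0.0000 0.2200 4.6400 22.9400 9.7600 4.0000 0.4400 0.0000 0.0000] k=[0 0 1 3 20 11 5 0 0 0]
t=4: x=[0.0000 0.1100 1.1100 4.6500 17.1400 11.3300 5.1100 0.5500 0.0000 0.0000] k=[0 0 1 4 20 9 8 3 0 0]
t=5: x=[0.0000 0.1100 1.2200 5.4300 17.0300 10.1000 7.5600 3.2200 0.3300 0.0000] k=[0 3 0 6 16 7 9 0 0 0]
t=6: x=[0.3300 2.3400 0.9900 6.4400 13.9100 8.2100 7.7900 0.9900 0.0000 0.0000] k=[0 3 2 3 16 5 10 0 0 0]
t=7: x=[0.3300 2.5600 2.2200 4.3200 13.3600 6.7600 8.3500 1.1000 0.0000 0.0000] k=[3 6 4 2 15 4 9 0 0 0]
t=8: x=[3.3300 5.4500 4.0000 3.6500 12.3600 5.7600 7.4600 0.9900 0.0000 0.0000] k=[4 8 1 3 14 9 6 4 0 0]
t=9: x=[4.4400 6.7900 1.9900 3.9900 12.2400 9.2200 6.1100 3.7800 0.4400 0.0000] k=[5 6 0 2 14 8 5 4 3 0]
t=10: x=[5.1100 5.2300 0.8800 3.1000 12.0200 8.3300 5.2200 4.0000 2.7800 0.3300] k=[3 4 3 3 13 5 7 5 3 0]
t=11: x=[3.1100 3.7800 3.1100 4.1000 11.0200 6.1000 6.5600 5.0000 2.8900 0.3300] k=[4 6 6 6 9 6 6 2 2 2]
t=12: x=[4.2200 5.7800 6.0000 6.3300 8.3400 6.3300 5.5600 2.4400 2.0000 2.0000] k=[1 4 3 4 7 7 5 1 1 4]
t=13: x=[1.3300 3.5600 3.2200 4.2200 6.6700 6.7800 4.7800 1.4400 1.3300 3.6700] k=[4 4 0 7 10 8 2 1 3 6]
t=14: x=[4.0000 3.5600 1.2100 6.5600 9.4500 7.5600 2.5500 1.3300 3.1100 5.6700] k=[1 2 4 6 10 11 5 3 2 7]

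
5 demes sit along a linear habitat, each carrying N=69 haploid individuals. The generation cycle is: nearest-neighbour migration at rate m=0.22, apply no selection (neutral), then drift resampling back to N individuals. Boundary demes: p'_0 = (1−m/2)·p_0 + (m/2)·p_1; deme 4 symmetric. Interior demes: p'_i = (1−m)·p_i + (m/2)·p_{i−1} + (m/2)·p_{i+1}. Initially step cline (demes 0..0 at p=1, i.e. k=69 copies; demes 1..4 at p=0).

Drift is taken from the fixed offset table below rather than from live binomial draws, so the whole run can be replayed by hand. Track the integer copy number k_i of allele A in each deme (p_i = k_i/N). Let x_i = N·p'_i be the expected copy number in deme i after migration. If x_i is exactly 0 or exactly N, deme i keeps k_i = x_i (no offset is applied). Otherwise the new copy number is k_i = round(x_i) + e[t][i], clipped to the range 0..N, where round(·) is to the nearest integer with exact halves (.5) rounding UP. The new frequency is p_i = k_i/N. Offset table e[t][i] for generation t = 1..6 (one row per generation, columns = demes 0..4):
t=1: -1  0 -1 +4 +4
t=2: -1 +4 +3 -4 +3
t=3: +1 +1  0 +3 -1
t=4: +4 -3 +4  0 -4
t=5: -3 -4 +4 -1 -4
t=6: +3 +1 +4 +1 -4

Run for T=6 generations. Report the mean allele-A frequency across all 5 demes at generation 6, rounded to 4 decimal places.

t=0: k=[69 0 0 0 0]
t=1: x=[61.4100 7.5900 0.0000 0.0000 0.0000] k=[60 8 0 0 0]
t=2: x=[54.2800 12.8400 0.8800 0.0000 0.0000] k=[53 17 4 0 0]
t=3: x=[49.0400 19.5300 4.9900 0.4400 0.0000] k=[50 21 5 3 0]
t=4: x=[46.8100 22.4300 6.5400 2.8900 0.3300] k=[51 19 11 3 0]
t=5: x=[47.4800 21.6400 11.0000 3.5500 0.3300] k=[44 18 15 3 0]
t=6: x=[41.1400 20.5300 14.0100 3.9900 0.3300] k=[44 22 18 5 0]

0.2580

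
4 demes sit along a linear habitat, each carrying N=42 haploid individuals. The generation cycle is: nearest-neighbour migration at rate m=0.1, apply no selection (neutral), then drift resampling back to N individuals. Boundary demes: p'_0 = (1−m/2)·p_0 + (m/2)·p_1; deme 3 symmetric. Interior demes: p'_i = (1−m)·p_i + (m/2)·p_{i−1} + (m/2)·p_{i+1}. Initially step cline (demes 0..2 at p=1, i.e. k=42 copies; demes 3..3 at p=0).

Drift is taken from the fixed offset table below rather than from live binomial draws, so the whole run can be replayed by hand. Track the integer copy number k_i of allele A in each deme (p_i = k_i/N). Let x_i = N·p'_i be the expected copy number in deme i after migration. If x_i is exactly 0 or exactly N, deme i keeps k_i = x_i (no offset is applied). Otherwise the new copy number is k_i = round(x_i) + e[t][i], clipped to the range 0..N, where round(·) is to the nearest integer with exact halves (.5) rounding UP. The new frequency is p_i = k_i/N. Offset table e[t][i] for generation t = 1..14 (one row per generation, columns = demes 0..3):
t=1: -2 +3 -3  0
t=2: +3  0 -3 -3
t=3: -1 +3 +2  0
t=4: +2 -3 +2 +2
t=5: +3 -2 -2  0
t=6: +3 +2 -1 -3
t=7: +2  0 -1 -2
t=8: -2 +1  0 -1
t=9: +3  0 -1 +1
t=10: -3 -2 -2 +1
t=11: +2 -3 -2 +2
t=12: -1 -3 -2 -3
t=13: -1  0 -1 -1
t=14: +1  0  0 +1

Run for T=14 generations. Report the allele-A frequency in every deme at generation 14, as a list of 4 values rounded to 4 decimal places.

t=0: k=[42 42 42 0]
t=1: x=[42.0000 42.0000 39.9000 2.1000] k=[42 42 37 2]
t=2: x=[42.0000 41.7500 35.5000 3.7500] k=[42 42 33 1]
t=3: x=[42.0000 41.5500 31.8500 2.6000] k=[42 42 34 3]
t=4: x=[42.0000 41.6000 32.8500 4.5500] k=[42 39 35 7]
t=5: x=[41.8500 38.9500 33.8000 8.4000] k=[42 37 32 8]
t=6: x=[41.7500 37.0000 31.0500 9.2000] k=[42 39 30 6]
t=7: x=[41.8500 38.7000 29.2500 7.2000] k=[42 39 28 5]
t=8: x=[41.8500 38.6000 27.4000 6.1500] k=[40 40 27 5]
t=9: x=[40.0000 39.3500 26.5500 6.1000] k=[42 39 26 7]
t=10: x=[41.8500 38.5000 25.7000 7.9500] k=[39 37 24 9]
t=11: x=[38.9000 36.4500 23.9000 9.7500] k=[41 33 22 12]
t=12: x=[40.6000 32.8500 22.0500 12.5000] k=[40 30 20 10]
t=13: x=[39.5000 30.0000 20.0000 10.5000] k=[39 30 19 10]
t=14: x=[38.5500 29.9000 19.1000 10.4500] k=[40 30 19 11]

[0.9524, 0.7143, 0.4524, 0.2619]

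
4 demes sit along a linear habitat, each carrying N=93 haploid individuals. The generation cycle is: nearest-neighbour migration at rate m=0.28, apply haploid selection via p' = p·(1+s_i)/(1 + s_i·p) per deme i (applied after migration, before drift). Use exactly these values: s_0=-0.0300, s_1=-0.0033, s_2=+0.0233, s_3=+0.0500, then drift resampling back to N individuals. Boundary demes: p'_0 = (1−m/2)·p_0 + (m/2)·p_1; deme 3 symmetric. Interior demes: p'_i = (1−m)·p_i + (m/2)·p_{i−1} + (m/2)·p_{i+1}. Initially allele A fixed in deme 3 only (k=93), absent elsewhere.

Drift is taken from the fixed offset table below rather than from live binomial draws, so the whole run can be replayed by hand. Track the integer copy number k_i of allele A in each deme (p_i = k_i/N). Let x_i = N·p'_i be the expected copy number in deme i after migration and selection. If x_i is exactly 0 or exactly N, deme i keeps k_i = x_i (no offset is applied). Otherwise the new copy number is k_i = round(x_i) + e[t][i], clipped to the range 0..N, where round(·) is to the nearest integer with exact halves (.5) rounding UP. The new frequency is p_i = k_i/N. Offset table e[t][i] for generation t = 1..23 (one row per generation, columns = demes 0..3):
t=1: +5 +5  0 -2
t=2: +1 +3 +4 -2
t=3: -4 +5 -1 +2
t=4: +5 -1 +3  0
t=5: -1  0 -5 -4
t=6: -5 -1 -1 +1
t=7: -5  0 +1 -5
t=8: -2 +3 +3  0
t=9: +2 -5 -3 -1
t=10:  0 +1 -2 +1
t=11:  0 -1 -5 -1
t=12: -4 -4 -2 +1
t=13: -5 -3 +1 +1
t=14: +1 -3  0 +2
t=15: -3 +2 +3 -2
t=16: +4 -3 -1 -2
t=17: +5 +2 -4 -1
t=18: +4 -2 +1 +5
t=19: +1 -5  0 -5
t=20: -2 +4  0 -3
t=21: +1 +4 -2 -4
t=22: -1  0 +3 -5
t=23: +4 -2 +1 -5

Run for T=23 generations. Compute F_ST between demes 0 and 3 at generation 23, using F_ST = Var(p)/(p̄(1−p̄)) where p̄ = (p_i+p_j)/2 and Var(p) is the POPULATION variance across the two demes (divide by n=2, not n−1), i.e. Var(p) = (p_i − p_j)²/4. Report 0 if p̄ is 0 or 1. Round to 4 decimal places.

0.0016

t=0: k=[0 0 0 93]
t=1: x=[0.0000 0.0000 13.2800 80.5168] k=[0 0 13 79]
t=2: x=[0.0000 1.8141 20.7894 70.6001] k=[0 5 25 69]
t=3: x=[0.6792 7.0784 28.8160 63.8257] k=[0 12 28 66]
t=4: x=[1.6305 12.5241 31.5584 61.7011] k=[7 12 35 62]
t=5: x=[7.4876 14.4795 36.0672 59.2756] k=[6 14 31 55]
t=6: x=[6.9223 15.2179 32.4650 52.7573] k=[2 14 31 54]
t=7: x=[3.5738 14.6591 32.3240 51.9020] k=[0 15 33 47]
t=8: x=[2.0384 15.3775 32.9282 46.1739] k=[0 18 36 46]
t=9: x=[2.4464 17.9521 35.3835 45.7334] k=[4 13 32 45]
t=10: x=[5.1109 14.3598 31.6390 44.3103] k=[5 15 30 45]
t=11: x=[6.2208 15.6569 30.4700 44.0295] k=[6 15 25 43]
t=12: x=[7.0587 15.0981 26.5548 41.5987] k=[3 11 25 43]
t=13: x=[4.0017 11.8059 25.9891 41.5987] k=[0 9 27 43]
t=14: x=[1.2227 10.2299 27.1608 41.8802] k=[2 7 27 44]
t=15: x=[2.6213 9.0729 27.0194 42.7445] k=[0 11 30 41]
t=16: x=[1.4945 12.0852 29.3406 40.5723] k=[5 9 28 39]
t=17: x=[5.4029 11.0677 27.3223 38.5565] k=[10 13 23 38]
t=18: x=[10.1415 13.9408 24.1091 36.9812] k=[14 12 25 42]
t=19: x=[13.3676 14.0605 25.9891 40.7333] k=[14 9 26 36]
t=20: x=[12.9566 12.0453 25.4435 35.6665] k=[11 16 25 33]
t=21: x=[11.3920 16.5151 25.2818 32.9099] k=[12 21 23 29]
t=22: x=[12.9175 19.9681 23.9675 29.1270] k=[12 20 27 24]
t=23: x=[12.7805 19.8084 26.0295 25.3087] k=[17 18 27 20]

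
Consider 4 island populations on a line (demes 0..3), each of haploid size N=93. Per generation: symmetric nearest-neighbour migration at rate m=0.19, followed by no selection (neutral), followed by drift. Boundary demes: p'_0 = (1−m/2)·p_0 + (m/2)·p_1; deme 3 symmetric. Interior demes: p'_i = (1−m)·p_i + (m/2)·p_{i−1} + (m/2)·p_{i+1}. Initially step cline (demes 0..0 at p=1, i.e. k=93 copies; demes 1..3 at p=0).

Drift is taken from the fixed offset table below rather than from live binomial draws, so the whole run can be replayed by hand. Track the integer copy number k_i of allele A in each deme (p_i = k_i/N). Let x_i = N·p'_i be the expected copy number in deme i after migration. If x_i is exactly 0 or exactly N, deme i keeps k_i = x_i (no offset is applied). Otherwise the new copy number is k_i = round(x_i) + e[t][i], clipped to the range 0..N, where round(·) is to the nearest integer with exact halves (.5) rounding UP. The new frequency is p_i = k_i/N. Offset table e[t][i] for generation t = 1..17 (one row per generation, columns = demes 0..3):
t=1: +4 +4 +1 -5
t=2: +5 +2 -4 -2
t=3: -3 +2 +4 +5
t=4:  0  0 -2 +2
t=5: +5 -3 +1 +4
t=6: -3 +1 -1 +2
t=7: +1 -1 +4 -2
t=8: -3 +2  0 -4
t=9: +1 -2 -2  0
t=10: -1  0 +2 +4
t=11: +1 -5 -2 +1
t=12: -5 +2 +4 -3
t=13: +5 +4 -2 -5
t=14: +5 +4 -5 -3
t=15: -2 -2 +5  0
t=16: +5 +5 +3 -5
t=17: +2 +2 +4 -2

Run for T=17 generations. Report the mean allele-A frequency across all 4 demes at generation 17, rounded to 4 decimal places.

0.3468

t=0: k=[93 0 0 0]
t=1: x=[84.1650 8.8350 0.0000 0.0000] k=[88 13 0 0]
t=2: x=[80.8750 18.8900 1.2350 0.0000] k=[86 21 0 0]
t=3: x=[79.8250 25.1800 1.9950 0.0000] k=[77 27 6 0]
t=4: x=[72.2500 29.7550 7.4250 0.5700] k=[72 30 5 3]
t=5: x=[68.0100 31.6150 7.1850 3.1900] k=[73 29 8 7]
t=6: x=[68.8200 31.1850 9.9000 7.0950] k=[66 32 9 9]
t=7: x=[62.7700 33.0450 11.1850 9.0000] k=[64 32 15 7]
t=8: x=[60.9600 33.4250 15.8550 7.7600] k=[58 35 16 4]
t=9: x=[55.8150 35.3800 16.6650 5.1400] k=[57 33 15 5]
t=10: x=[54.7200 33.5700 15.7600 5.9500] k=[54 34 18 10]
t=11: x=[52.1000 34.3800 18.7600 10.7600] k=[53 29 17 12]
t=12: x=[50.7200 30.1400 17.6650 12.4750] k=[46 32 22 9]
t=13: x=[44.6700 32.3800 21.7150 10.2350] k=[50 36 20 5]
t=14: x=[48.6700 35.8100 20.0950 6.4250] k=[54 40 15 3]
t=15: x=[52.6700 38.9550 16.2350 4.1400] k=[51 37 21 4]
t=16: x=[49.6700 36.8100 20.9050 5.6150] k=[55 42 24 1]
t=17: x=[53.7650 41.5250 23.5250 3.1850] k=[56 44 28 1]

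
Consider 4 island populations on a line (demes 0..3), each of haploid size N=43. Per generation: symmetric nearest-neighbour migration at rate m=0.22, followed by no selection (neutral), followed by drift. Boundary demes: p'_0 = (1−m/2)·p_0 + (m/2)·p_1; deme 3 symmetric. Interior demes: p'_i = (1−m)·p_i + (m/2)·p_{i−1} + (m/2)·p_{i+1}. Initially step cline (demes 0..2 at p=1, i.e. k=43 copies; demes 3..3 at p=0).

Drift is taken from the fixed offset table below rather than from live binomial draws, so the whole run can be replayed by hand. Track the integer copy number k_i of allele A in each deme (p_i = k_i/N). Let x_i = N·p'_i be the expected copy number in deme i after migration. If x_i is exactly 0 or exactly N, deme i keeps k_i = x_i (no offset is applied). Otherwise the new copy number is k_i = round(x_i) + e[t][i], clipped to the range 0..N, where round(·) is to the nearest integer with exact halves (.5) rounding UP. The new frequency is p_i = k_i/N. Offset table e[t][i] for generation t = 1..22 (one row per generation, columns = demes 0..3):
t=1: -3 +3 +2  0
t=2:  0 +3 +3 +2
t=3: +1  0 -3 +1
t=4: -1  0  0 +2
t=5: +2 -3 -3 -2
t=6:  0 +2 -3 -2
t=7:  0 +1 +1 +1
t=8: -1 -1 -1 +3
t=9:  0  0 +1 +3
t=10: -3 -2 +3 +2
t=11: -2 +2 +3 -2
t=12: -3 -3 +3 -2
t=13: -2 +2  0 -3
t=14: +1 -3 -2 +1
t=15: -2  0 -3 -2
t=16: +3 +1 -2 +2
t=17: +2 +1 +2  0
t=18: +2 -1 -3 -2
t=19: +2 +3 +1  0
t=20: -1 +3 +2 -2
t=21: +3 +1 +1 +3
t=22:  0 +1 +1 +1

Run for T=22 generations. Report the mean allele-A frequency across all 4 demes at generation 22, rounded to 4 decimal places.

t=0: k=[43 43 43 0]
t=1: x=[43.0000 43.0000 38.2700 4.7300] k=[43 43 40 5]
t=2: x=[43.0000 42.6700 36.4800 8.8500] k=[43 43 39 11]
t=3: x=[43.0000 42.5600 36.3600 14.0800] k=[43 43 33 15]
t=4: x=[43.0000 41.9000 32.1200 16.9800] k=[43 42 32 19]
t=5: x=[42.8900 41.0100 31.6700 20.4300] k=[43 38 29 18]
t=6: x=[42.4500 37.5600 28.7800 19.2100] k=[42 40 26 17]
t=7: x=[41.7800 38.6800 26.5500 17.9900] k=[42 40 28 19]
t=8: x=[41.7800 38.9000 28.3300 19.9900] k=[41 38 27 23]
t=9: x=[40.6700 37.1200 27.7700 23.4400] k=[41 37 29 26]
t=10: x=[40.5600 36.5600 29.5500 26.3300] k=[38 35 33 28]
t=11: x=[37.6700 35.1100 32.6700 28.5500] k=[36 37 36 27]
t=12: x=[36.1100 36.7800 35.1200 27.9900] k=[33 34 38 26]
t=13: x=[33.1100 34.3300 36.2400 27.3200] k=[31 36 36 24]
t=14: x=[31.5500 35.4500 34.6800 25.3200] k=[33 32 33 26]
t=15: x=[32.8900 32.2200 32.1200 26.7700] k=[31 32 29 25]
t=16: x=[31.1100 31.5600 28.8900 25.4400] k=[34 33 27 27]
t=17: x=[33.8900 32.4500 27.6600 27.0000] k=[36 33 30 27]
t=18: x=[35.6700 33.0000 30.0000 27.3300] k=[38 32 27 25]
t=19: x=[37.3400 32.1100 27.3300 25.2200] k=[39 35 28 25]
t=20: x=[38.5600 34.6700 28.4400 25.3300] k=[38 38 30 23]
t=21: x=[38.0000 37.1200 30.1100 23.7700] k=[41 38 31 27]
t=22: x=[40.6700 37.5600 31.3300 27.4400] k=[41 39 32 28]

0.8140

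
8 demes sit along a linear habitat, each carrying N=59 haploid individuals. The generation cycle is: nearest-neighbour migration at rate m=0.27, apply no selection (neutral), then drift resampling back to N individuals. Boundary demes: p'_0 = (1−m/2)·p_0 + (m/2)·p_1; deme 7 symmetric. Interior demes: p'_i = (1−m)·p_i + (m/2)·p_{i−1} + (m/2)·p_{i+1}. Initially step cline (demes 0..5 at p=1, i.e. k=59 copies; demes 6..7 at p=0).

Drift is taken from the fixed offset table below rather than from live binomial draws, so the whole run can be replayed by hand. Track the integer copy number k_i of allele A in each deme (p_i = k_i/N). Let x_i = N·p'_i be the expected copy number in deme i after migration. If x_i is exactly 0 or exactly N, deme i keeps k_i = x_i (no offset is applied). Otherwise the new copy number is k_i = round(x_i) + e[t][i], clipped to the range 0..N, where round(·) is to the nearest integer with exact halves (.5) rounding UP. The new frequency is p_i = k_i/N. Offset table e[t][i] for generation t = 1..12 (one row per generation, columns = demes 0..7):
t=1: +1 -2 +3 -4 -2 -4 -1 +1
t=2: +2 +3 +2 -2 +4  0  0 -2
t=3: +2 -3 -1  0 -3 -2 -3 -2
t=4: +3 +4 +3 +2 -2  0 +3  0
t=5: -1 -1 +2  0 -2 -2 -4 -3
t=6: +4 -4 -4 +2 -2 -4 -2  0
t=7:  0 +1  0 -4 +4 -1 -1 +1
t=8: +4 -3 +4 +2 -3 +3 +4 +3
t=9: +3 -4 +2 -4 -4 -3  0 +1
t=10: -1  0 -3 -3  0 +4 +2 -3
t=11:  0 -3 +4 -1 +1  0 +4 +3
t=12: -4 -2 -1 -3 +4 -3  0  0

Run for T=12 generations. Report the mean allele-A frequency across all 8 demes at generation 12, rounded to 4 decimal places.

0.6610

t=0: k=[59 59 59 59 59 59 0 0]
t=1: x=[59.0000 59.0000 59.0000 59.0000 59.0000 51.0350 7.9650 0.0000] k=[59 59 59 59 59 47 7 0]
t=2: x=[59.0000 59.0000 59.0000 59.0000 57.3800 43.2200 11.4550 0.9450] k=[59 59 59 59 59 43 11 0]
t=3: x=[59.0000 59.0000 59.0000 59.0000 56.8400 40.8400 13.8350 1.4850] k=[59 59 59 59 54 39 11 0]
t=4: x=[59.0000 59.0000 59.0000 58.3250 52.6500 37.2450 13.2950 1.4850] k=[59 59 59 59 51 37 16 1]
t=5: x=[59.0000 59.0000 59.0000 57.9200 50.1900 36.0550 16.8100 3.0250] k=[59 59 59 58 48 34 13 0]
t=6: x=[59.0000 59.0000 58.8650 56.7850 47.4600 33.0550 14.0800 1.7550] k=[59 59 55 59 45 29 12 2]
t=7: x=[59.0000 58.4600 56.0800 56.5700 44.7300 28.8650 12.9450 3.3500] k=[59 59 56 53 49 28 12 4]
t=8: x=[59.0000 58.5950 56.0000 52.8650 46.7050 28.6750 13.0800 5.0800] k=[59 56 59 55 44 32 17 8]
t=9: x=[58.5950 56.8100 58.0550 54.0550 43.8650 31.5950 17.8100 9.2150] k=[59 53 59 50 40 29 18 10]
t=10: x=[58.1900 54.6200 56.9750 49.8650 39.8650 29.0000 18.4050 11.0800] k=[57 55 54 47 40 33 20 8]
t=11: x=[56.7300 55.1350 53.1900 47.0000 40.0000 32.1900 20.1350 9.6200] k=[57 52 57 46 41 32 24 13]
t=12: x=[56.3250 53.3500 54.8400 46.8100 40.4600 32.1350 23.5950 14.4850] k=[52 51 54 44 44 29 24 14]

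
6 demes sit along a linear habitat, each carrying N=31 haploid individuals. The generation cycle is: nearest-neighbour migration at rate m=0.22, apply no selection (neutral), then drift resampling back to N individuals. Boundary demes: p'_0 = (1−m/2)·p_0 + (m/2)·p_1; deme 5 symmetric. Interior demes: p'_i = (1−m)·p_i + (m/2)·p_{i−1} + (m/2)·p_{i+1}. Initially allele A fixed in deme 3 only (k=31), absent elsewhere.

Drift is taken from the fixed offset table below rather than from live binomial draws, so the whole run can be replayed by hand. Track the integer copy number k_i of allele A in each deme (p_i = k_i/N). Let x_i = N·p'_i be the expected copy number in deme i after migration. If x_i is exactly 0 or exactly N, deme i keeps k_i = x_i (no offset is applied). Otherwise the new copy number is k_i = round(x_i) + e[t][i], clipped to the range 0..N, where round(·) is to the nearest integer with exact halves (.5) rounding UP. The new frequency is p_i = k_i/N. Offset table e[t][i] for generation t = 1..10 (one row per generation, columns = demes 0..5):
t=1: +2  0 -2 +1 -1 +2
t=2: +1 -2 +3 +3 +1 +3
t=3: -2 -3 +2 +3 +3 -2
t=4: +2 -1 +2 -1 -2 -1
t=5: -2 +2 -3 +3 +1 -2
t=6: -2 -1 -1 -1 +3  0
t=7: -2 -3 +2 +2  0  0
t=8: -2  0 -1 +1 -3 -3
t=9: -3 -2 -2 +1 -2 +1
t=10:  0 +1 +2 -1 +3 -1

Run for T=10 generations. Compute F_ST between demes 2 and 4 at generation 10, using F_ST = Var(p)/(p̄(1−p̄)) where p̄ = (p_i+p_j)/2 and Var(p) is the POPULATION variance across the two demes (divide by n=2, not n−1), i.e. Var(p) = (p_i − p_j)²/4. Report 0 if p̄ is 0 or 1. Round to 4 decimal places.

t=0: k=[0 0 0 31 0 0]
t=1: x=[0.0000 0.0000 3.4100 24.1800 3.4100 0.0000] k=[0 0 1 25 2 0]
t=2: x=[0.0000 0.1100 3.5300 19.8300 4.3100 0.2200] k=[0 0 7 23 5 3]
t=3: x=[0.0000 0.7700 7.9900 19.2600 6.7600 3.2200] k=[0 0 10 22 10 1]
t=4: x=[0.0000 1.1000 10.2200 19.3600 10.3300 1.9900] k=[0 0 12 18 8 1]
t=5: x=[0.0000 1.3200 11.3400 16.2400 8.3300 1.7700] k=[0 3 8 19 9 0]
t=6: x=[0.3300 3.2200 8.6600 16.6900 9.1100 0.9900] k=[0 2 8 16 12 1]
t=7: x=[0.2200 2.4400 8.2200 14.6800 11.2300 2.2100] k=[0 0 10 17 11 2]
t=8: x=[0.0000 1.1000 9.6700 15.5700 10.6700 2.9900] k=[0 1 9 17 8 0]
t=9: x=[0.1100 1.7700 9.0000 15.1300 8.1100 0.8800] k=[0 0 7 16 6 2]
t=10: x=[0.0000 0.7700 7.2200 13.9100 6.6600 2.4400] k=[0 2 9 13 10 1]

0.0012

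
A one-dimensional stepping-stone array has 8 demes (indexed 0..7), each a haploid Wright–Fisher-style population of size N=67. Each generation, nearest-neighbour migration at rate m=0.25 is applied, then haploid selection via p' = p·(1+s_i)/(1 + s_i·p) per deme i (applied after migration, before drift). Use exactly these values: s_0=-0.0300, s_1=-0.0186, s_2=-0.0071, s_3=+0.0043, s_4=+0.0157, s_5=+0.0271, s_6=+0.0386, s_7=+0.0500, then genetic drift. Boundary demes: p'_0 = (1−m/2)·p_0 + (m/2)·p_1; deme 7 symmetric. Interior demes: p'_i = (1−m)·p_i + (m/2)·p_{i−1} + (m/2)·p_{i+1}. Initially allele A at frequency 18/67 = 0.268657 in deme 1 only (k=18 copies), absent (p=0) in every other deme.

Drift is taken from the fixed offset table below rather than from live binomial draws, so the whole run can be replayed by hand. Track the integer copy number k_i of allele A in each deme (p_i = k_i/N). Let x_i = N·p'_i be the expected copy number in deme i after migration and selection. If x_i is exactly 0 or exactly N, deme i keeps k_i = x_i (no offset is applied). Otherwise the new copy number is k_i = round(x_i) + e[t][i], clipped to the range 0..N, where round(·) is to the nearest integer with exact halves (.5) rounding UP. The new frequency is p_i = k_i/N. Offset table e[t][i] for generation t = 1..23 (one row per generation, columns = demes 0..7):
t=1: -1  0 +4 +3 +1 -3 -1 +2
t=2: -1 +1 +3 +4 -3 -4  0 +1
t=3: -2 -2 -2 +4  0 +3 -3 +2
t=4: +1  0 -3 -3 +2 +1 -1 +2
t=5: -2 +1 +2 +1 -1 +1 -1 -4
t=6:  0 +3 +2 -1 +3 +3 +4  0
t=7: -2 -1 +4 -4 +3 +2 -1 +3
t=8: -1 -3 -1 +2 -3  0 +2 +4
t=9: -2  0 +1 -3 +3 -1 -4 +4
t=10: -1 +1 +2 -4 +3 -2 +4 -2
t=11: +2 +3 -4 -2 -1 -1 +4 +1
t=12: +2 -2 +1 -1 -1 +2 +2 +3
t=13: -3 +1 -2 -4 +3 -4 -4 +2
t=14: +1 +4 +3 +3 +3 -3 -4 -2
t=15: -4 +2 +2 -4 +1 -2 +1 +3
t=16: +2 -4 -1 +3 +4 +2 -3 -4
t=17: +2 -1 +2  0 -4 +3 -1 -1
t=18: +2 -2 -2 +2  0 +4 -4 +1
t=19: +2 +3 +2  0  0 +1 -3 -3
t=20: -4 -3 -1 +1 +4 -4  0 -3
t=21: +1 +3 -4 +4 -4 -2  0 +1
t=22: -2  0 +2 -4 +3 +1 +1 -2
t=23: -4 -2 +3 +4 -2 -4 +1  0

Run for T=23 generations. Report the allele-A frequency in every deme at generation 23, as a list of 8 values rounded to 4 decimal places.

[0.0000, 0.0299, 0.1194, 0.1642, 0.1194, 0.0597, 0.1194, 0.0746]

t=0: k=[0 18 0 0 0 0 0 0]
t=1: x=[2.1847 13.2987 2.2346 0.0000 0.0000 0.0000 0.0000 0.0000] k=[1 13 6 0 0 0 0 0]
t=2: x=[2.4277 10.4582 6.0855 0.7532 0.0000 0.0000 0.0000 0.0000] k=[1 11 9 5 0 0 0 0]
t=3: x=[2.1847 9.3480 8.6959 4.8944 0.6347 0.0000 0.0000 0.0000] k=[0 7 7 9 1 0 0 0]
t=4: x=[0.8491 6.0213 7.2041 7.7795 1.9036 0.1284 0.0000 0.0000] k=[2 6 4 5 4 1 0 0]
t=5: x=[2.4277 5.1599 4.3460 4.7690 3.8055 1.2832 0.1298 0.0000] k=[0 6 6 6 3 2 0 0]
t=6: x=[0.7277 5.1599 5.9612 5.6471 3.2985 1.9244 0.2596 0.0000] k=[1 8 8 5 6 5 4 0]
t=7: x=[1.8203 7.0063 7.5770 5.5217 5.8324 5.1251 3.7571 0.5248] k=[0 6 12 2 9 7 3 4]
t=8: x=[0.7277 5.8982 9.9395 4.1416 7.9839 6.9140 3.7571 4.0570] k=[0 3 9 6 5 7 6 8]
t=9: x=[0.3638 3.3153 7.8256 6.2744 5.4525 6.7864 6.5968 8.0907] k=[0 3 9 3 8 6 3 12]
t=10: x=[0.3638 3.3153 7.4527 4.3926 7.2248 6.0199 4.6616 11.3268] k=[0 4 9 0 10 4 9 9]
t=11: x=[0.4851 4.0529 7.2041 2.3848 8.1104 5.5087 8.6565 9.3870] k=[2 7 3 0 7 5 13 10]
t=12: x=[2.5492 5.7751 3.1038 1.2553 5.9590 6.4032 11.9934 10.8101] k=[5 4 4 0 5 8 14 14]
t=13: x=[4.7391 4.0529 3.4764 1.1298 4.8192 8.5729 13.6572 14.5480] k=[2 5 1 0 8 5 10 17]
t=14: x=[2.3062 4.0529 1.3654 1.1298 6.7186 6.1477 10.5832 16.7299] k=[3 8 4 4 10 3 7 15]
t=15: x=[3.5220 6.7600 4.4702 4.7690 8.4898 4.4856 7.7560 14.5480] k=[0 9 6 1 9 2 9 18]
t=16: x=[1.0918 7.3759 5.7127 2.6358 7.2248 3.8458 9.5561 17.4984] k=[3 3 5 6 11 6 7 13]
t=17: x=[2.9139 3.1924 4.8429 6.5252 9.8805 6.9140 7.8847 12.7460] k=[5 2 7 7 6 10 7 12]
t=18: x=[4.4956 2.9467 6.3340 6.9015 6.7186 9.3378 8.2707 11.8432] k=[6 1 4 9 7 13 4 13]
t=19: x=[5.2263 1.9639 4.2217 8.1557 8.1104 11.3753 6.4680 12.3592] k=[7 5 6 8 8 12 3 9]
t=20: x=[6.5673 5.2829 6.0855 7.7795 8.6163 10.6116 5.0490 8.6095] k=[3 2 5 9 13 7 5 6]
t=21: x=[2.7923 2.4552 5.0914 9.0335 11.9017 7.6800 5.5652 6.1418] k=[4 5 1 13 8 6 6 7]
t=22: x=[4.0087 4.2988 2.9796 10.9141 8.4898 6.4032 6.3391 7.1819] k=[2 4 5 7 11 7 7 5]
t=23: x=[2.1847 3.8070 5.0914 7.2778 10.1333 7.6800 6.9834 5.4910] k=[0 2 8 11 8 4 8 5]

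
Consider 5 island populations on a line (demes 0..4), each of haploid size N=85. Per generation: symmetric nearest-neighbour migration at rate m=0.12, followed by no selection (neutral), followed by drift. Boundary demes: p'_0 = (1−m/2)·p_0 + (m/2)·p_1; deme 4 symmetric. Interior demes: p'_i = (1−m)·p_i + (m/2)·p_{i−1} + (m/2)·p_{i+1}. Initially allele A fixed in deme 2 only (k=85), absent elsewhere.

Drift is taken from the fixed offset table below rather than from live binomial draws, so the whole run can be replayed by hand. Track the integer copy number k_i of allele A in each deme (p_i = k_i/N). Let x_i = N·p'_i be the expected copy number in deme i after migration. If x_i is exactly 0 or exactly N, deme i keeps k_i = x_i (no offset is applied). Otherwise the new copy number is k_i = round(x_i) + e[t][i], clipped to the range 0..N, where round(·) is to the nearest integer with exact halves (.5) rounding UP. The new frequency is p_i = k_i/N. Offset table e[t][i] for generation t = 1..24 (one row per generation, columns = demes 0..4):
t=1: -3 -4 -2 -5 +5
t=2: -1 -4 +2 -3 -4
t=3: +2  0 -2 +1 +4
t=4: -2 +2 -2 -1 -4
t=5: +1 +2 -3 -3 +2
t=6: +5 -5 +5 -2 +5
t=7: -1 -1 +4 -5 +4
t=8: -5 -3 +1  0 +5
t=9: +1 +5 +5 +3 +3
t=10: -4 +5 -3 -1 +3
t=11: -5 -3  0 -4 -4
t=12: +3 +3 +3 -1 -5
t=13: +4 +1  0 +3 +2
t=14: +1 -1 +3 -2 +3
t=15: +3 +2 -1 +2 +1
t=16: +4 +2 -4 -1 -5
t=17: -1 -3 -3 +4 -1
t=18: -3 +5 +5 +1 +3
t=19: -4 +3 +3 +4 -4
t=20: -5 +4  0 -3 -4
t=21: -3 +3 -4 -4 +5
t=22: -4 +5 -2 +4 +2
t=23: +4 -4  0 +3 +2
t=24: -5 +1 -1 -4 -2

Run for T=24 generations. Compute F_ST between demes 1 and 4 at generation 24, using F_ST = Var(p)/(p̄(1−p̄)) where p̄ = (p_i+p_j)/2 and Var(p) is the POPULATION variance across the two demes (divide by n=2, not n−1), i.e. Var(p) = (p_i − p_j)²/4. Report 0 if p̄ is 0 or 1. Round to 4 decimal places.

t=0: k=[0 0 85 0 0]
t=1: x=[0.0000 5.1000 74.8000 5.1000 0.0000] k=[0 1 73 0 0]
t=2: x=[0.0600 5.2600 64.3000 4.3800 0.0000] k=[0 1 66 1 0]
t=3: x=[0.0600 4.8400 58.2000 4.8400 0.0600] k=[2 5 56 6 4]
t=4: x=[2.1800 7.8800 49.9400 8.8800 4.1200] k=[0 10 48 8 0]
t=5: x=[0.6000 11.6800 43.3200 9.9200 0.4800] k=[2 14 40 7 2]
t=6: x=[2.7200 14.8400 36.4600 8.6800 2.3000] k=[8 10 41 7 7]
t=7: x=[8.1200 11.7400 37.1000 9.0400 7.0000] k=[7 11 41 4 11]
t=8: x=[7.2400 12.5600 36.9800 6.6400 10.5800] k=[2 10 38 7 16]
t=9: x=[2.4800 11.2000 34.4600 9.4000 15.4600] k=[3 16 39 12 18]
t=10: x=[3.7800 16.6000 36.0000 13.9800 17.6400] k=[0 22 33 13 21]
t=11: x=[1.3200 21.3400 31.1400 14.6800 20.5200] k=[0 18 31 11 17]
t=12: x=[1.0800 17.7000 29.0200 12.5600 16.6400] k=[4 21 32 12 12]
t=13: x=[5.0200 20.6400 30.1400 13.2000 12.0000] k=[9 22 30 16 14]
t=14: x=[9.7800 21.7000 28.6800 16.7200 14.1200] k=[11 21 32 15 17]
t=15: x=[11.6000 21.0600 30.3200 16.1400 16.8800] k=[15 23 29 18 18]
t=16: x=[15.4800 22.8800 27.9800 18.6600 18.0000] k=[19 25 24 18 13]
t=17: x=[19.3600 24.5800 23.7000 18.0600 13.3000] k=[18 22 21 22 12]
t=18: x=[18.2400 21.7000 21.1200 21.3400 12.6000] k=[15 27 26 22 16]
t=19: x=[15.7200 26.2200 25.8200 21.8800 16.3600] k=[12 29 29 26 12]
t=20: x=[13.0200 27.9800 28.8200 25.3400 12.8400] k=[8 32 29 22 9]
t=21: x=[9.4400 30.3800 28.7600 21.6400 9.7800] k=[6 33 25 18 15]
t=22: x=[7.6200 30.9000 25.0600 18.2400 15.1800] k=[4 36 23 22 17]
t=23: x=[5.9200 33.3000 23.7200 21.7600 17.3000] k=[10 29 24 25 19]
t=24: x=[11.1400 27.5600 24.3600 24.5800 19.3600] k=[6 29 23 21 17]

0.0252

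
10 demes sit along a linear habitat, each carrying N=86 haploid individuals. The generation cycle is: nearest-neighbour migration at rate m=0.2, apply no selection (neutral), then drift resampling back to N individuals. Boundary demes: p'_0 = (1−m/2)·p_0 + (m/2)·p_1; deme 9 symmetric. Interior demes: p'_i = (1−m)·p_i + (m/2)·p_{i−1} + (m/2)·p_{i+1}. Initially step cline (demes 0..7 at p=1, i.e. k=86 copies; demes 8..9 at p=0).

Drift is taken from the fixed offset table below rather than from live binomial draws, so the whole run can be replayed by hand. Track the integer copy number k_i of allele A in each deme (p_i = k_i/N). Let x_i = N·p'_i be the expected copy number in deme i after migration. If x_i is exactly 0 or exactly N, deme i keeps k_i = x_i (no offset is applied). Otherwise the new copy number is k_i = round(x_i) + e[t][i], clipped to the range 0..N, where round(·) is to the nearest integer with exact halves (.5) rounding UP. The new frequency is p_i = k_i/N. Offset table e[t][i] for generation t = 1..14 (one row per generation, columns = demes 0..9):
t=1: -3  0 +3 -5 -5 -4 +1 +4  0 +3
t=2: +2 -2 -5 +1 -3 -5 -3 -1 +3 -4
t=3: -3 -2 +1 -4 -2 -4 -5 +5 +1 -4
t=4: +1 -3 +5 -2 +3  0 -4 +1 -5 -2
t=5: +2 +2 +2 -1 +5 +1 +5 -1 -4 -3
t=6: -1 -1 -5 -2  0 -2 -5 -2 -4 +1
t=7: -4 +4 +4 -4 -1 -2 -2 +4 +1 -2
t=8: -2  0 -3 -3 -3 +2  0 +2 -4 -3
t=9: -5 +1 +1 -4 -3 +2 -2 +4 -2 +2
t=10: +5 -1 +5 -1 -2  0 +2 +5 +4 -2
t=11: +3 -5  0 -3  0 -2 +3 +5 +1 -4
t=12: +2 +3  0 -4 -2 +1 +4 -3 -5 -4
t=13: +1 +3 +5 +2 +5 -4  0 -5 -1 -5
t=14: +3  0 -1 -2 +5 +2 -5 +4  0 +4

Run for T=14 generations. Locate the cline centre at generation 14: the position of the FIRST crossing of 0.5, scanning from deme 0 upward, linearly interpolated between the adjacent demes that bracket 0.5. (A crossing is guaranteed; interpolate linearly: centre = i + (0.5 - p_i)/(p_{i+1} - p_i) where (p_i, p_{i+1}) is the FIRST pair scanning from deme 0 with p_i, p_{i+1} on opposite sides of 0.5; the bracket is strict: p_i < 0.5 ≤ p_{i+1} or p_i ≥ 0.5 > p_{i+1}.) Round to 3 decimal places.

t=0: k=[86 86 86 86 86 86 86 86 0 0]
t=1: x=[86.0000 86.0000 86.0000 86.0000 86.0000 86.0000 86.0000 77.4000 8.6000 0.0000] k=[86 86 86 86 86 86 86 81 9 0]
t=2: x=[86.0000 86.0000 86.0000 86.0000 86.0000 86.0000 85.5000 74.3000 15.3000 0.9000] k=[86 86 86 86 86 86 83 73 18 0]
t=3: x=[86.0000 86.0000 86.0000 86.0000 86.0000 85.7000 82.3000 68.5000 21.7000 1.8000] k=[86 86 86 86 86 82 77 74 23 0]
t=4: x=[86.0000 86.0000 86.0000 86.0000 85.6000 81.9000 77.2000 69.2000 25.8000 2.3000] k=[86 86 86 86 86 82 73 70 21 0]
t=5: x=[86.0000 86.0000 86.0000 86.0000 85.6000 81.5000 73.6000 65.4000 23.8000 2.1000] k=[86 86 86 86 86 83 79 64 20 0]
t=6: x=[86.0000 86.0000 86.0000 86.0000 85.7000 82.9000 77.9000 61.1000 22.4000 2.0000] k=[86 86 86 86 86 81 73 59 18 3]
t=7: x=[86.0000 86.0000 86.0000 86.0000 85.5000 80.7000 72.4000 56.3000 20.6000 4.5000] k=[86 86 86 86 85 79 70 60 22 3]
t=8: x=[86.0000 86.0000 86.0000 85.9000 84.5000 78.7000 69.9000 57.2000 23.9000 4.9000] k=[86 86 86 83 82 81 70 59 20 2]
t=9: x=[86.0000 86.0000 85.7000 83.2000 82.0000 80.0000 70.0000 56.2000 22.1000 3.8000] k=[86 86 86 79 79 82 68 60 20 6]
t=10: x=[86.0000 86.0000 85.3000 79.7000 79.3000 80.3000 68.6000 56.8000 22.6000 7.4000] k=[86 86 86 79 77 80 71 62 27 5]
t=11: x=[86.0000 86.0000 85.3000 79.5000 77.5000 78.8000 71.0000 59.4000 28.3000 7.2000] k=[86 86 85 77 78 77 74 64 29 3]
t=12: x=[86.0000 85.9000 84.3000 77.9000 77.8000 76.8000 73.3000 61.5000 29.9000 5.6000] k=[86 86 84 74 76 78 77 59 25 2]
t=13: x=[86.0000 85.8000 83.2000 75.2000 76.0000 77.7000 75.3000 57.4000 26.1000 4.3000] k=[86 86 86 77 81 74 75 52 25 0]
t=14: x=[86.0000 86.0000 85.1000 78.3000 79.9000 74.8000 72.6000 51.6000 25.2000 2.5000] k=[86 86 84 76 85 77 68 56 25 7]

7.419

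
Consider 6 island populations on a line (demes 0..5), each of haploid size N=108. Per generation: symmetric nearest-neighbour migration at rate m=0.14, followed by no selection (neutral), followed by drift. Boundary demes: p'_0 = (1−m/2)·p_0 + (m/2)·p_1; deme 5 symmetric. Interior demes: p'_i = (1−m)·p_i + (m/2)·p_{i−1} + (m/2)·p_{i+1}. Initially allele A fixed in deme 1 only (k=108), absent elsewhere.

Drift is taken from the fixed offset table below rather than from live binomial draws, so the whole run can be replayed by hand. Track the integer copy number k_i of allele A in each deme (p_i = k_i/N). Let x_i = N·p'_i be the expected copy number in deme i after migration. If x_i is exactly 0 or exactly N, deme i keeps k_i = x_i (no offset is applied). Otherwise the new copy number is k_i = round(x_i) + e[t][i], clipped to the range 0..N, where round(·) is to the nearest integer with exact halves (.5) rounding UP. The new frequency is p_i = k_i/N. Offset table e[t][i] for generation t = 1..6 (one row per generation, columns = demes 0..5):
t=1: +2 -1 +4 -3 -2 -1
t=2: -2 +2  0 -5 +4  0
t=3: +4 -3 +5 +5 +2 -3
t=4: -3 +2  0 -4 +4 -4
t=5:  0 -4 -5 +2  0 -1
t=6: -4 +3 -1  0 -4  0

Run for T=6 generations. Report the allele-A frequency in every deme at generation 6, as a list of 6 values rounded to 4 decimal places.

t=0: k=[0 108 0 0 0 0]
t=1: x=[7.5600 92.8800 7.5600 0.0000 0.0000 0.0000] k=[10 92 12 0 0 0]
t=2: x=[15.7400 80.6600 16.7600 0.8400 0.0000 0.0000] k=[14 83 17 0 0 0]
t=3: x=[18.8300 73.5500 20.4300 1.1900 0.0000 0.0000] k=[23 71 25 6 0 0]
t=4: x=[26.3600 64.4200 26.8900 6.9100 0.4200 0.0000] k=[23 66 27 3 4 0]
t=5: x=[26.0100 60.2600 28.0500 4.7500 3.6500 0.2800] k=[26 56 23 7 4 0]
t=6: x=[28.1000 51.5900 24.1900 7.9100 3.9300 0.2800] k=[24 55 23 8 0 0]

[0.2222, 0.5093, 0.2130, 0.0741, 0.0000, 0.0000]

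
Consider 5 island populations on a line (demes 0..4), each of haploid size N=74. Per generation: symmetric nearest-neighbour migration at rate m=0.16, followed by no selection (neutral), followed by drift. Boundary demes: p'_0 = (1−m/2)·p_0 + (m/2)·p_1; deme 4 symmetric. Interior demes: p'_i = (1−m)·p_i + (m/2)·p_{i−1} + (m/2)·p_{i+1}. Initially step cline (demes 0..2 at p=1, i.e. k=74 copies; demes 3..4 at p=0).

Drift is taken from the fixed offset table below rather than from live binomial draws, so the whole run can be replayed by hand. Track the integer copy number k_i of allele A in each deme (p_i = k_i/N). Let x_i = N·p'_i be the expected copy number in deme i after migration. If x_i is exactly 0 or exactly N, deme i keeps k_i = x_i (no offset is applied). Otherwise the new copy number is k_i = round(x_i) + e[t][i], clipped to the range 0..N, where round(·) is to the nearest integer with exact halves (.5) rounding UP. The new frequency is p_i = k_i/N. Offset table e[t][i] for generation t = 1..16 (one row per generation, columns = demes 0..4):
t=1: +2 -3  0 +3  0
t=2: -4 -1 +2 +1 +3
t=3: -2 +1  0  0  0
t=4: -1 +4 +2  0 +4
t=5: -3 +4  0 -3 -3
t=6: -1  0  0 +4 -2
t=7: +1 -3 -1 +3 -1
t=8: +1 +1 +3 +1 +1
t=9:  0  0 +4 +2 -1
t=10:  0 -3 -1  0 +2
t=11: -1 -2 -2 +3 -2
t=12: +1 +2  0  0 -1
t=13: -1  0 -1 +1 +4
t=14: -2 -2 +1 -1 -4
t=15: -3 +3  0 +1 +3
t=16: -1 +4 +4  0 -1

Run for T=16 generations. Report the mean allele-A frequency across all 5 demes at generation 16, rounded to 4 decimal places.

t=0: k=[74 74 74 0 0]
t=1: x=[74.0000 74.0000 68.0800 5.9200 0.0000] k=[74 74 68 9 0]
t=2: x=[74.0000 73.5200 63.7600 13.0000 0.7200] k=[74 73 66 14 4]
t=3: x=[73.9200 72.5200 62.4000 17.3600 4.8000] k=[72 74 62 17 5]
t=4: x=[72.1600 72.8800 59.3600 19.6400 5.9600] k=[71 74 61 20 10]
t=5: x=[71.2400 72.7200 58.7600 22.4800 10.8000] k=[68 74 59 19 8]
t=6: x=[68.4800 72.3200 57.0000 21.3200 8.8800] k=[67 72 57 25 7]
t=7: x=[67.4000 70.4000 55.6400 26.1200 8.4400] k=[68 67 55 29 7]
t=8: x=[67.9200 66.1200 53.8800 29.3200 8.7600] k=[69 67 57 30 10]
t=9: x=[68.8400 66.3600 55.6400 30.5600 11.6000] k=[69 66 60 33 11]
t=10: x=[68.7600 65.7600 58.3200 33.4000 12.7600] k=[69 63 57 33 15]
t=11: x=[68.5200 63.0000 55.5600 33.4800 16.4400] k=[68 61 54 36 14]
t=12: x=[67.4400 61.0000 53.1200 35.6800 15.7600] k=[68 63 53 36 15]
t=13: x=[67.6000 62.6000 52.4400 35.6800 16.6800] k=[67 63 51 37 21]
t=14: x=[66.6800 62.3600 50.8400 36.8400 22.2800] k=[65 60 52 36 18]
t=15: x=[64.6000 59.7600 51.3600 35.8400 19.4400] k=[62 63 51 37 22]
t=16: x=[62.0800 61.9600 50.8400 36.9200 23.2000] k=[61 66 55 37 22]

0.6514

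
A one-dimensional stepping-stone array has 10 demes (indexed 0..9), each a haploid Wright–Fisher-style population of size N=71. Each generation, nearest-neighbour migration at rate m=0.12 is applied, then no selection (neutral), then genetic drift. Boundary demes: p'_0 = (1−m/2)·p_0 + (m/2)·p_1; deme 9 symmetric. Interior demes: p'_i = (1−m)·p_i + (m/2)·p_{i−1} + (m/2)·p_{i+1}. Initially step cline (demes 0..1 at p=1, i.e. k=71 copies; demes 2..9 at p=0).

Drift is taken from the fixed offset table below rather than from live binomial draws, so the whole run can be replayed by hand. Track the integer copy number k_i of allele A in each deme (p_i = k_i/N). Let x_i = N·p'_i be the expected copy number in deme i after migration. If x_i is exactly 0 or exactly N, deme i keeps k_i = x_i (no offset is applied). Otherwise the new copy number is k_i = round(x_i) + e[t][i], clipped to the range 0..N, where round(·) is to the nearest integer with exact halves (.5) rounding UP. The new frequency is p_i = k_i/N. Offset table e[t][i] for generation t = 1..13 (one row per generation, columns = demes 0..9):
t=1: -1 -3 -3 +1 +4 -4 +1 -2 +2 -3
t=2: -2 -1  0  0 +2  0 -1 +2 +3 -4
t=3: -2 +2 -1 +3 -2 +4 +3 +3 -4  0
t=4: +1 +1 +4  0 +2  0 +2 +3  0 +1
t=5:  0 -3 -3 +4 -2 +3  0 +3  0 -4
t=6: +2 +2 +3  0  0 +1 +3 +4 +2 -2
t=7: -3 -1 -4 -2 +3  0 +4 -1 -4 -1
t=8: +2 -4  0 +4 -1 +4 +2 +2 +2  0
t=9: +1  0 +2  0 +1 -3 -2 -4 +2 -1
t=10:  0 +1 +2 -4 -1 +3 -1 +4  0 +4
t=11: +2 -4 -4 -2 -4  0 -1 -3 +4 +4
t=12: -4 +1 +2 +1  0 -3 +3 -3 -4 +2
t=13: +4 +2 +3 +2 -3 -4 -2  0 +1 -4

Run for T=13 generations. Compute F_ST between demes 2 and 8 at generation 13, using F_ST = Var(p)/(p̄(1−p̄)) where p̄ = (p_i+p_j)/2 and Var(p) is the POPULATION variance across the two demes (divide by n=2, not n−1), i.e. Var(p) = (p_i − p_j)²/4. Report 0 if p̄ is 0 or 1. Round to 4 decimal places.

0.1516

t=0: k=[71 71 0 0 0 0 0 0 0 0]
t=1: x=[71.0000 66.7400 4.2600 0.0000 0.0000 0.0000 0.0000 0.0000 0.0000 0.0000] k=[71 64 1 0 0 0 0 0 0 0]
t=2: x=[70.5800 60.6400 4.7200 0.0600 0.0000 0.0000 0.0000 0.0000 0.0000 0.0000] k=[69 60 5 0 0 0 0 0 0 0]
t=3: x=[68.4600 57.2400 8.0000 0.3000 0.0000 0.0000 0.0000 0.0000 0.0000 0.0000] k=[66 59 7 3 0 0 0 0 0 0]
t=4: x=[65.5800 56.3000 9.8800 3.0600 0.1800 0.0000 0.0000 0.0000 0.0000 0.0000] k=[67 57 14 3 2 0 0 0 0 0]
t=5: x=[66.4000 55.0200 15.9200 3.6000 1.9400 0.1200 0.0000 0.0000 0.0000 0.0000] k=[66 52 13 8 0 3 0 0 0 0]
t=6: x=[65.1600 50.5000 15.0400 7.8200 0.6600 2.6400 0.1800 0.0000 0.0000 0.0000] k=[67 53 18 8 1 4 3 0 0 0]
t=7: x=[66.1600 51.7400 19.5000 8.1800 1.6000 3.7600 2.8800 0.1800 0.0000 0.0000] k=[63 51 16 6 5 4 7 0 0 0]
t=8: x=[62.2800 49.6200 17.5000 6.5400 5.0000 4.2400 6.4000 0.4200 0.0000 0.0000] k=[64 46 18 11 4 8 8 2 0 0]
t=9: x=[62.9200 45.4000 19.2600 11.0000 4.6600 7.7600 7.6400 2.2400 0.1200 0.0000] k=[64 45 21 11 6 5 6 0 2 0]
t=10: x=[62.8600 44.7000 21.8400 11.3000 6.2400 5.1200 5.5800 0.4800 1.7600 0.1200] k=[63 46 24 7 5 8 5 4 2 4]
t=11: x=[61.9800 45.7000 24.3000 7.9000 5.3000 7.6400 5.1200 3.9400 2.2400 3.8800] k=[64 42 20 6 1 8 4 1 6 8]
t=12: x=[62.6800 42.0000 20.4800 6.5400 1.7200 7.3400 4.0600 1.4800 5.8200 7.8800] k=[59 43 22 8 2 4 7 0 2 10]
t=13: x=[58.0400 42.7000 22.4200 8.4800 2.4800 4.0600 6.4000 0.5400 2.3600 9.5200] k=[62 45 25 10 0 0 4 1 3 6]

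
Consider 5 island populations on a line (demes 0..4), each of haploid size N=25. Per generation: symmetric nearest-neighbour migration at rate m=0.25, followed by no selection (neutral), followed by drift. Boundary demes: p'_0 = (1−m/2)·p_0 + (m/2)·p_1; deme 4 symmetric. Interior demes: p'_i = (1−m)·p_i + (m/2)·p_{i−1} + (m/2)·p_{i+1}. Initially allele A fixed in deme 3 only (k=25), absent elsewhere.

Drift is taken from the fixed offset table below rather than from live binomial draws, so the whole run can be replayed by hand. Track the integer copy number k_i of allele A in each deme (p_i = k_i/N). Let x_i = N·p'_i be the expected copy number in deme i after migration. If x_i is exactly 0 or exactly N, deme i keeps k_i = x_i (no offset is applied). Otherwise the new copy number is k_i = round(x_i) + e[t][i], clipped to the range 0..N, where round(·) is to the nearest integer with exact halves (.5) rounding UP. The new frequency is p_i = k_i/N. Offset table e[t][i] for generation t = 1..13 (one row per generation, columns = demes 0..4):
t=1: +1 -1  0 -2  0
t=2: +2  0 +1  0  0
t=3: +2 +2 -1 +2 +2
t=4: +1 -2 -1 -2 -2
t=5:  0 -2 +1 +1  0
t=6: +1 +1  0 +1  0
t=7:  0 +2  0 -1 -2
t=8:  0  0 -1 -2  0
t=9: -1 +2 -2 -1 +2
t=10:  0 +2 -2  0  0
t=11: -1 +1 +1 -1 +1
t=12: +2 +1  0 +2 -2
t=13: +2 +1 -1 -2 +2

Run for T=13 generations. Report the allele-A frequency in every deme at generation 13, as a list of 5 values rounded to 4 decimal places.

[0.2800, 0.3200, 0.1600, 0.1600, 0.2800]

t=0: k=[0 0 0 25 0]
t=1: x=[0.0000 0.0000 3.1250 18.7500 3.1250] k=[0 0 3 17 3]
t=2: x=[0.0000 0.3750 4.3750 13.5000 4.7500] k=[0 0 5 14 5]
t=3: x=[0.0000 0.6250 5.5000 11.7500 6.1250] k=[0 3 5 14 8]
t=4: x=[0.3750 2.8750 5.8750 12.1250 8.7500] k=[1 1 5 10 7]
t=5: x=[1.0000 1.5000 5.1250 9.0000 7.3750] k=[1 0 6 10 7]
t=6: x=[0.8750 0.8750 5.7500 9.1250 7.3750] k=[2 2 6 10 7]
t=7: x=[2.0000 2.5000 6.0000 9.1250 7.3750] k=[2 5 6 8 5]
t=8: x=[2.3750 4.7500 6.1250 7.3750 5.3750] k=[2 5 5 5 5]
t=9: x=[2.3750 4.6250 5.0000 5.0000 5.0000] k=[1 7 3 4 7]
t=10: x=[1.7500 5.7500 3.6250 4.2500 6.6250] k=[2 8 2 4 7]
t=11: x=[2.7500 6.5000 3.0000 4.1250 6.6250] k=[2 8 4 3 8]
t=12: x=[2.7500 6.7500 4.3750 3.7500 7.3750] k=[5 8 4 6 5]
t=13: x=[5.3750 7.1250 4.7500 5.6250 5.1250] k=[7 8 4 4 7]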